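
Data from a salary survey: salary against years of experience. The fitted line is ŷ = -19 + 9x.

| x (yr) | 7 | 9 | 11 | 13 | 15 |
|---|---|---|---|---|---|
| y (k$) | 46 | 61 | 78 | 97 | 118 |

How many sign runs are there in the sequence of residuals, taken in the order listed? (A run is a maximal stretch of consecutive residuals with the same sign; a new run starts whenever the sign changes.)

3 runs

x=7: ŷ = -19 + 9·7 = 44; r = 46 − 44 = 2
x=9: ŷ = -19 + 9·9 = 62; r = 61 − 62 = -1
x=11: ŷ = -19 + 9·11 = 80; r = 78 − 80 = -2
x=13: ŷ = -19 + 9·13 = 98; r = 97 − 98 = -1
x=15: ŷ = -19 + 9·15 = 116; r = 118 − 116 = 2
Signs: + − − − +
Runs: +×1, −×3, +×1 → 3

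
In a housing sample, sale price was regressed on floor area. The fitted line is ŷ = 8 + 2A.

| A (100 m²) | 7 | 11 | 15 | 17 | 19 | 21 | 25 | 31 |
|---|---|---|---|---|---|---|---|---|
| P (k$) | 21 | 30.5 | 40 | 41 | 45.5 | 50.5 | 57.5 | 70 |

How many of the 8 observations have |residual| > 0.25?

A=7: ŷ = 8 + 2·7 = 22; e = 21 − 22 = -1
A=11: ŷ = 8 + 2·11 = 30; e = 30.5 − 30 = 0.5
A=15: ŷ = 8 + 2·15 = 38; e = 40 − 38 = 2
A=17: ŷ = 8 + 2·17 = 42; e = 41 − 42 = -1
A=19: ŷ = 8 + 2·19 = 46; e = 45.5 − 46 = -0.5
A=21: ŷ = 8 + 2·21 = 50; e = 50.5 − 50 = 0.5
A=25: ŷ = 8 + 2·25 = 58; e = 57.5 − 58 = -0.5
A=31: ŷ = 8 + 2·31 = 70; e = 70 − 70 = 0
|e| > 0.25: A=7 (|e|=1), A=11 (|e|=0.5), A=15 (|e|=2), A=17 (|e|=1), A=19 (|e|=0.5), A=21 (|e|=0.5), A=25 (|e|=0.5) → 7

7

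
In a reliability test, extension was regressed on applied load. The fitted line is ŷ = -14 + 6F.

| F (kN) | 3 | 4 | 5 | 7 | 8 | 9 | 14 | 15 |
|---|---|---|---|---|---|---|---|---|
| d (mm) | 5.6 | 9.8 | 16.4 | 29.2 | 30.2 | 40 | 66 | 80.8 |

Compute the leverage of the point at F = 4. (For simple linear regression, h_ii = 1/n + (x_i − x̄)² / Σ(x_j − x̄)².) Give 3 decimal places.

F̄ = (3 + 4 + 5 + 7 + 8 + 9 + 14 + 15)/8 = 8.125
Σ(F − F̄)² = 26.2656 + 17.0156 + 9.76562 + 1.26562 + 0.015625 + 0.765625 + 34.5156 + 47.2656 = 136.875
h = 1/8 + (-4.125)²/136.875 = 0.125 + 0.124315 = 0.249

h = 0.249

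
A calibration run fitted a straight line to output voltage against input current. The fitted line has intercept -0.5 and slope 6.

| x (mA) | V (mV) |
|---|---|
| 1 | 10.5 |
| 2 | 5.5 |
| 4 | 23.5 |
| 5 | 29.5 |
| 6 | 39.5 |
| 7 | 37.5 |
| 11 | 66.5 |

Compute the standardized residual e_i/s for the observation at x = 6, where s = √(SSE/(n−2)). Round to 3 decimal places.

x=1: ŷ = -0.5 + 6·1 = 5.5; e = 10.5 − 5.5 = 5
x=2: ŷ = -0.5 + 6·2 = 11.5; e = 5.5 − 11.5 = -6
x=4: ŷ = -0.5 + 6·4 = 23.5; e = 23.5 − 23.5 = 0
x=5: ŷ = -0.5 + 6·5 = 29.5; e = 29.5 − 29.5 = 0
x=6: ŷ = -0.5 + 6·6 = 35.5; e = 39.5 − 35.5 = 4
x=7: ŷ = -0.5 + 6·7 = 41.5; e = 37.5 − 41.5 = -4
x=11: ŷ = -0.5 + 6·11 = 65.5; e = 66.5 − 65.5 = 1
SSE = 25 + 36 + 0 + 0 + 16 + 16 + 1 = 94
s = √(94/5) = 4.3359
e/s = 4 / 4.3359 = 0.923

0.923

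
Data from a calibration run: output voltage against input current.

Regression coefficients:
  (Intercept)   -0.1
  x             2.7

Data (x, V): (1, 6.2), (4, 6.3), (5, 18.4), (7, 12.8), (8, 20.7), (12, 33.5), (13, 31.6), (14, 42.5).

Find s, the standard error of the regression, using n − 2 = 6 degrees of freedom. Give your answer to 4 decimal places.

s = 4.6547

x=1: ŷ = -0.1 + 2.7·1 = 2.6; r = 6.2 − 2.6 = 3.6
x=4: ŷ = -0.1 + 2.7·4 = 10.7; r = 6.3 − 10.7 = -4.4
x=5: ŷ = -0.1 + 2.7·5 = 13.4; r = 18.4 − 13.4 = 5
x=7: ŷ = -0.1 + 2.7·7 = 18.8; r = 12.8 − 18.8 = -6
x=8: ŷ = -0.1 + 2.7·8 = 21.5; r = 20.7 − 21.5 = -0.8
x=12: ŷ = -0.1 + 2.7·12 = 32.3; r = 33.5 − 32.3 = 1.2
x=13: ŷ = -0.1 + 2.7·13 = 35; r = 31.6 − 35 = -3.4
x=14: ŷ = -0.1 + 2.7·14 = 37.7; r = 42.5 − 37.7 = 4.8
SSE = 12.96 + 19.36 + 25 + 36 + 0.64 + 1.44 + 11.56 + 23.04 = 130
s = √(130/6) = √21.6667 ≈ 4.6547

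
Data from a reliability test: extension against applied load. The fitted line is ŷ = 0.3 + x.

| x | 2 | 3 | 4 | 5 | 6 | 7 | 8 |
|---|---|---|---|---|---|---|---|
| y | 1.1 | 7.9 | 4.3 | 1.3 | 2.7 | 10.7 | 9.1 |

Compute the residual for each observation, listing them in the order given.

-1.2, 4.6, 0, -4, -3.6, 3.4, 0.8

x=2: ŷ = 0.3 + 2 = 2.3; e = 1.1 − 2.3 = -1.2
x=3: ŷ = 0.3 + 3 = 3.3; e = 7.9 − 3.3 = 4.6
x=4: ŷ = 0.3 + 4 = 4.3; e = 4.3 − 4.3 = 0
x=5: ŷ = 0.3 + 5 = 5.3; e = 1.3 − 5.3 = -4
x=6: ŷ = 0.3 + 6 = 6.3; e = 2.7 − 6.3 = -3.6
x=7: ŷ = 0.3 + 7 = 7.3; e = 10.7 − 7.3 = 3.4
x=8: ŷ = 0.3 + 8 = 8.3; e = 9.1 − 8.3 = 0.8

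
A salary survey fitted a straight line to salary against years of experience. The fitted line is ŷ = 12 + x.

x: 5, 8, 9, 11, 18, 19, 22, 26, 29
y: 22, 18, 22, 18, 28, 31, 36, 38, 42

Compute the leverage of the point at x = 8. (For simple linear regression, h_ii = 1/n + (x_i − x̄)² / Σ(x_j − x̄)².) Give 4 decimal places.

h = 0.2317

x̄ = (5 + 8 + 9 + 11 + 18 + 19 + 22 + 26 + 29)/9 = 16.3333
Σ(x − x̄)² = 128.444 + 69.4444 + 53.7778 + 28.4444 + 2.77778 + 7.11111 + 32.1111 + 93.4444 + 160.444 = 576
h = 1/9 + (-8.33333)²/576 = 0.111111 + 0.120563 = 0.2317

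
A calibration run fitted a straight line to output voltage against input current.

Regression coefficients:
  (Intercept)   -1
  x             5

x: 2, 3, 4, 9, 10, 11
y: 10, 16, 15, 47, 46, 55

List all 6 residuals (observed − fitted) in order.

1, 2, -4, 3, -3, 1

x=2: ŷ = -1 + 5·2 = 9; e = 10 − 9 = 1
x=3: ŷ = -1 + 5·3 = 14; e = 16 − 14 = 2
x=4: ŷ = -1 + 5·4 = 19; e = 15 − 19 = -4
x=9: ŷ = -1 + 5·9 = 44; e = 47 − 44 = 3
x=10: ŷ = -1 + 5·10 = 49; e = 46 − 49 = -3
x=11: ŷ = -1 + 5·11 = 54; e = 55 − 54 = 1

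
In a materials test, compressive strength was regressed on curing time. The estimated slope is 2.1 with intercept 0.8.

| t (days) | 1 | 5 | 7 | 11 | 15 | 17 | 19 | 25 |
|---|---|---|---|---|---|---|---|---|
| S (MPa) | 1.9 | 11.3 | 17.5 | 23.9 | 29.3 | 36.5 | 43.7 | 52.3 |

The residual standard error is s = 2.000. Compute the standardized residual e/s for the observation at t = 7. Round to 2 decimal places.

1.00

Ŝ = 0.8 + 2.1·7 = 15.5
e = 17.5 − 15.5 = 2
e/s = 2 / 2.000 = 1.00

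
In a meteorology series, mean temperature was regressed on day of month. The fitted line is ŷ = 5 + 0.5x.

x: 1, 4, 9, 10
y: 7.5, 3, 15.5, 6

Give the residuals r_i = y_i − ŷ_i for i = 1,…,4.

2, -4, 6, -4

x=1: ŷ = 5 + 0.5·1 = 5.5; r = 7.5 − 5.5 = 2
x=4: ŷ = 5 + 0.5·4 = 7; r = 3 − 7 = -4
x=9: ŷ = 5 + 0.5·9 = 9.5; r = 15.5 − 9.5 = 6
x=10: ŷ = 5 + 0.5·10 = 10; r = 6 − 10 = -4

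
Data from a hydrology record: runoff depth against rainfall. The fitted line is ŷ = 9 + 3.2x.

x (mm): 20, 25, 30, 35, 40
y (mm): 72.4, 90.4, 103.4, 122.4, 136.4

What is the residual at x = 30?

r = -1.6

ŷ = 9 + 3.2·30 = 105
r = 103.4 − 105 = -1.6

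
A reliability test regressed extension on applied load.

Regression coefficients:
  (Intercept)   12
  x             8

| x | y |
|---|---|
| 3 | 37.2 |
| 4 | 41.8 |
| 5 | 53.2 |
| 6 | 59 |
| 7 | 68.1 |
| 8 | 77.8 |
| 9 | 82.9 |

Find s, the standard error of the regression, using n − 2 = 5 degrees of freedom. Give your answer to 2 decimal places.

s = 1.62

x=3: ŷ = 12 + 8·3 = 36; e = 37.2 − 36 = 1.2
x=4: ŷ = 12 + 8·4 = 44; e = 41.8 − 44 = -2.2
x=5: ŷ = 12 + 8·5 = 52; e = 53.2 − 52 = 1.2
x=6: ŷ = 12 + 8·6 = 60; e = 59 − 60 = -1
x=7: ŷ = 12 + 8·7 = 68; e = 68.1 − 68 = 0.1
x=8: ŷ = 12 + 8·8 = 76; e = 77.8 − 76 = 1.8
x=9: ŷ = 12 + 8·9 = 84; e = 82.9 − 84 = -1.1
SSE = 1.44 + 4.84 + 1.44 + 1 + 0.01 + 3.24 + 1.21 = 13.18
s = √(13.18/5) = √2.636 ≈ 1.62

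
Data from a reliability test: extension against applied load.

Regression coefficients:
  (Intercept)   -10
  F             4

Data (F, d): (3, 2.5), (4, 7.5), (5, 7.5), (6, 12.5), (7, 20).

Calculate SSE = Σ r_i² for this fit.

SSE = 15

F=3: ŷ = -10 + 4·3 = 2; r = 2.5 − 2 = 0.5
F=4: ŷ = -10 + 4·4 = 6; r = 7.5 − 6 = 1.5
F=5: ŷ = -10 + 4·5 = 10; r = 7.5 − 10 = -2.5
F=6: ŷ = -10 + 4·6 = 14; r = 12.5 − 14 = -1.5
F=7: ŷ = -10 + 4·7 = 18; r = 20 − 18 = 2
SSE = 0.25 + 2.25 + 6.25 + 2.25 + 4 = 15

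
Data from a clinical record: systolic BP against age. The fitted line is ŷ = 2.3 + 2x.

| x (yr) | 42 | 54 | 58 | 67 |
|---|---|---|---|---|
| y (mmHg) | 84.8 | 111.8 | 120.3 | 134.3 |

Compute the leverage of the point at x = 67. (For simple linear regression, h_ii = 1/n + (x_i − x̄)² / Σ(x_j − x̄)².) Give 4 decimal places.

x̄ = (42 + 54 + 58 + 67)/4 = 55.25
Σ(x − x̄)² = 175.562 + 1.5625 + 7.5625 + 138.062 = 322.75
h = 1/4 + (11.75)²/322.75 = 0.25 + 0.427769 = 0.6778

h = 0.6778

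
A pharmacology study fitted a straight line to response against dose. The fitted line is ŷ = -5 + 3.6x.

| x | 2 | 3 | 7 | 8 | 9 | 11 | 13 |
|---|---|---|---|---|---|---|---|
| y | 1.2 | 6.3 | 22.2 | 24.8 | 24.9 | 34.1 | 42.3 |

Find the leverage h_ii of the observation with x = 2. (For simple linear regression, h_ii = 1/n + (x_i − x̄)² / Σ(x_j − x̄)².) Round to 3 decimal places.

x̄ = (2 + 3 + 7 + 8 + 9 + 11 + 13)/7 = 7.57143
Σ(x − x̄)² = 31.0408 + 20.898 + 0.326531 + 0.183673 + 2.04082 + 11.7551 + 29.4694 = 95.7143
h = 1/7 + (-5.57143)²/95.7143 = 0.142857 + 0.324307 = 0.467

h = 0.467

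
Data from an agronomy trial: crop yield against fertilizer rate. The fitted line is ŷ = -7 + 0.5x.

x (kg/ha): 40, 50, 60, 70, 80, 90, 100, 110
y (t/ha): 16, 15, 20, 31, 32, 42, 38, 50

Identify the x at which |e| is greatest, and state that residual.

x=40: ŷ = -7 + 0.5·40 = 13; e = 16 − 13 = 3
x=50: ŷ = -7 + 0.5·50 = 18; e = 15 − 18 = -3
x=60: ŷ = -7 + 0.5·60 = 23; e = 20 − 23 = -3
x=70: ŷ = -7 + 0.5·70 = 28; e = 31 − 28 = 3
x=80: ŷ = -7 + 0.5·80 = 33; e = 32 − 33 = -1
x=90: ŷ = -7 + 0.5·90 = 38; e = 42 − 38 = 4
x=100: ŷ = -7 + 0.5·100 = 43; e = 38 − 43 = -5
x=110: ŷ = -7 + 0.5·110 = 48; e = 50 − 48 = 2
Largest |e| is 5 at x = 100, residual -5.

x = 100, e = -5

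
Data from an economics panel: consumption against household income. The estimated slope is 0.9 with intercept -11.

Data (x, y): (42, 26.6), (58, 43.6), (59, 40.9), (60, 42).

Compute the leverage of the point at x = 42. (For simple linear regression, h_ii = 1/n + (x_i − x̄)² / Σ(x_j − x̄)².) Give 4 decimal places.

h = 0.9931

x̄ = (42 + 58 + 59 + 60)/4 = 54.75
Σ(x − x̄)² = 162.562 + 10.5625 + 18.0625 + 27.5625 = 218.75
h = 1/4 + (-12.75)²/218.75 = 0.25 + 0.743143 = 0.9931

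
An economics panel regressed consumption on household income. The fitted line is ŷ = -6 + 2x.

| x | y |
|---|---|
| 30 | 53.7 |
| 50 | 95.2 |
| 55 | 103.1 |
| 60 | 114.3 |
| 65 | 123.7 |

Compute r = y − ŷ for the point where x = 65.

r = -0.3

ŷ = -6 + 2·65 = 124
r = 123.7 − 124 = -0.3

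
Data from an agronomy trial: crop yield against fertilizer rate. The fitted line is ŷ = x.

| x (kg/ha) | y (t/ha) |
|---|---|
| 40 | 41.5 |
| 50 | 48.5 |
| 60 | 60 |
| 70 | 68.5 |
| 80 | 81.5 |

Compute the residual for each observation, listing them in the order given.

1.5, -1.5, 0, -1.5, 1.5

x=40: ŷ = 40 = 40; e = 41.5 − 40 = 1.5
x=50: ŷ = 50 = 50; e = 48.5 − 50 = -1.5
x=60: ŷ = 60 = 60; e = 60 − 60 = 0
x=70: ŷ = 70 = 70; e = 68.5 − 70 = -1.5
x=80: ŷ = 80 = 80; e = 81.5 − 80 = 1.5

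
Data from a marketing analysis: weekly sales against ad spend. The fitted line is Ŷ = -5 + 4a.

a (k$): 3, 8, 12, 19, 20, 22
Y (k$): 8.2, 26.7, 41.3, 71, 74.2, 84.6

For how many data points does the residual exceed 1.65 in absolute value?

a=3: Ŷ = -5 + 4·3 = 7; e = 8.2 − 7 = 1.2
a=8: Ŷ = -5 + 4·8 = 27; e = 26.7 − 27 = -0.3
a=12: Ŷ = -5 + 4·12 = 43; e = 41.3 − 43 = -1.7
a=19: Ŷ = -5 + 4·19 = 71; e = 71 − 71 = 0
a=20: Ŷ = -5 + 4·20 = 75; e = 74.2 − 75 = -0.8
a=22: Ŷ = -5 + 4·22 = 83; e = 84.6 − 83 = 1.6
|e| > 1.65: a=12 (|e|=1.7) → 1

1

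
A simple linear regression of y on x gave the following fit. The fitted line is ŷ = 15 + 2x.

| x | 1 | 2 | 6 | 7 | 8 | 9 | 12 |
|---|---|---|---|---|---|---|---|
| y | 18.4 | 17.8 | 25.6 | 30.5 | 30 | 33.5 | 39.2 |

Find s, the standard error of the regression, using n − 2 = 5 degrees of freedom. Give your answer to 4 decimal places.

s = 1.3342

x=1: ŷ = 15 + 2·1 = 17; r = 18.4 − 17 = 1.4
x=2: ŷ = 15 + 2·2 = 19; r = 17.8 − 19 = -1.2
x=6: ŷ = 15 + 2·6 = 27; r = 25.6 − 27 = -1.4
x=7: ŷ = 15 + 2·7 = 29; r = 30.5 − 29 = 1.5
x=8: ŷ = 15 + 2·8 = 31; r = 30 − 31 = -1
x=9: ŷ = 15 + 2·9 = 33; r = 33.5 − 33 = 0.5
x=12: ŷ = 15 + 2·12 = 39; r = 39.2 − 39 = 0.2
SSE = 1.96 + 1.44 + 1.96 + 2.25 + 1 + 0.25 + 0.04 = 8.9
s = √(8.9/5) = √1.78 ≈ 1.3342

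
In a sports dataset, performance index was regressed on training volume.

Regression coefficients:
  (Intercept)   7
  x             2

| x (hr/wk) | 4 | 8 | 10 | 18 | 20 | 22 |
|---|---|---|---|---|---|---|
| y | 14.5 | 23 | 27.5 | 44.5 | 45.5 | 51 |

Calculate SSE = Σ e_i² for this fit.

SSE = 5

x=4: ŷ = 7 + 2·4 = 15; e = 14.5 − 15 = -0.5
x=8: ŷ = 7 + 2·8 = 23; e = 23 − 23 = 0
x=10: ŷ = 7 + 2·10 = 27; e = 27.5 − 27 = 0.5
x=18: ŷ = 7 + 2·18 = 43; e = 44.5 − 43 = 1.5
x=20: ŷ = 7 + 2·20 = 47; e = 45.5 − 47 = -1.5
x=22: ŷ = 7 + 2·22 = 51; e = 51 − 51 = 0
SSE = 0.25 + 0 + 0.25 + 2.25 + 2.25 + 0 = 5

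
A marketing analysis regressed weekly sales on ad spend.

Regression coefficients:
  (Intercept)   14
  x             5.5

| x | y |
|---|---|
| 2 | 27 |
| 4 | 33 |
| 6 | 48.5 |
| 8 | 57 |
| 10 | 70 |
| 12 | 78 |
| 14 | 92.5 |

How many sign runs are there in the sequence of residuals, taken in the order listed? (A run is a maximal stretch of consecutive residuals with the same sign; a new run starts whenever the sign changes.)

x=2: ŷ = 14 + 5.5·2 = 25; e = 27 − 25 = 2
x=4: ŷ = 14 + 5.5·4 = 36; e = 33 − 36 = -3
x=6: ŷ = 14 + 5.5·6 = 47; e = 48.5 − 47 = 1.5
x=8: ŷ = 14 + 5.5·8 = 58; e = 57 − 58 = -1
x=10: ŷ = 14 + 5.5·10 = 69; e = 70 − 69 = 1
x=12: ŷ = 14 + 5.5·12 = 80; e = 78 − 80 = -2
x=14: ŷ = 14 + 5.5·14 = 91; e = 92.5 − 91 = 1.5
Signs: + − + − + − +
Runs: +×1, −×1, +×1, −×1, +×1, −×1, +×1 → 7

7 runs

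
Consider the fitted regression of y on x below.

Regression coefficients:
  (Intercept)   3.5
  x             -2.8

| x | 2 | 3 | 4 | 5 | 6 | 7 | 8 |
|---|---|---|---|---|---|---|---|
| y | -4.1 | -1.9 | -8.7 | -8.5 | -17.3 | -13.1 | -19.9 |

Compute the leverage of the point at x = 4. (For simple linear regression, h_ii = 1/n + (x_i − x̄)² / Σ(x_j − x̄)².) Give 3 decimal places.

h = 0.179

x̄ = (2 + 3 + 4 + 5 + 6 + 7 + 8)/7 = 5
Σ(x − x̄)² = 9 + 4 + 1 + 0 + 1 + 4 + 9 = 28
h = 1/7 + (-1)²/28 = 0.142857 + 0.0357143 = 0.179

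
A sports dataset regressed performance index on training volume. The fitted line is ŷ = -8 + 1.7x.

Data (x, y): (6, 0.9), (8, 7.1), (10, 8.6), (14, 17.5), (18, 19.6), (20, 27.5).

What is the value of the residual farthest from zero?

x=6: ŷ = -8 + 1.7·6 = 2.2; e = 0.9 − 2.2 = -1.3
x=8: ŷ = -8 + 1.7·8 = 5.6; e = 7.1 − 5.6 = 1.5
x=10: ŷ = -8 + 1.7·10 = 9; e = 8.6 − 9 = -0.4
x=14: ŷ = -8 + 1.7·14 = 15.8; e = 17.5 − 15.8 = 1.7
x=18: ŷ = -8 + 1.7·18 = 22.6; e = 19.6 − 22.6 = -3
x=20: ŷ = -8 + 1.7·20 = 26; e = 27.5 − 26 = 1.5
Largest |e| is 3 at x = 18, residual -3.

e = -3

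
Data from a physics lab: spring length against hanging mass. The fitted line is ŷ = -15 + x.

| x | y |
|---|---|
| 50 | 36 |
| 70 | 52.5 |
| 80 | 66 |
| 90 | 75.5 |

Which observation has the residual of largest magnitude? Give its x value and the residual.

x=50: ŷ = -15 + 50 = 35; e = 36 − 35 = 1
x=70: ŷ = -15 + 70 = 55; e = 52.5 − 55 = -2.5
x=80: ŷ = -15 + 80 = 65; e = 66 − 65 = 1
x=90: ŷ = -15 + 90 = 75; e = 75.5 − 75 = 0.5
Largest |e| is 2.5 at x = 70, residual -2.5.

x = 70, e = -2.5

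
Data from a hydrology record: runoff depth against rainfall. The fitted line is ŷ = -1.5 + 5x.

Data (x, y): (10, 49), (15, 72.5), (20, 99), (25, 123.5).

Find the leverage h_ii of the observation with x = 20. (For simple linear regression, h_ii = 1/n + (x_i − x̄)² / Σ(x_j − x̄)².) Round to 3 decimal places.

x̄ = (10 + 15 + 20 + 25)/4 = 17.5
Σ(x − x̄)² = 56.25 + 6.25 + 6.25 + 56.25 = 125
h = 1/4 + (2.5)²/125 = 0.25 + 0.05 = 0.300

h = 0.300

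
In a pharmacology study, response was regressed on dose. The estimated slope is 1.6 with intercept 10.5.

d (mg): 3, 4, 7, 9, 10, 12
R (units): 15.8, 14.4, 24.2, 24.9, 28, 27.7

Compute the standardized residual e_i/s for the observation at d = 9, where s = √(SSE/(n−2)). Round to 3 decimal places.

0.000

d=3: R̂ = 10.5 + 1.6·3 = 15.3; e = 15.8 − 15.3 = 0.5
d=4: R̂ = 10.5 + 1.6·4 = 16.9; e = 14.4 − 16.9 = -2.5
d=7: R̂ = 10.5 + 1.6·7 = 21.7; e = 24.2 − 21.7 = 2.5
d=9: R̂ = 10.5 + 1.6·9 = 24.9; e = 24.9 − 24.9 = 0
d=10: R̂ = 10.5 + 1.6·10 = 26.5; e = 28 − 26.5 = 1.5
d=12: R̂ = 10.5 + 1.6·12 = 29.7; e = 27.7 − 29.7 = -2
SSE = 0.25 + 6.25 + 6.25 + 0 + 2.25 + 4 = 19
s = √(19/4) = 2.17945
e/s = 0 / 2.17945 = 0.000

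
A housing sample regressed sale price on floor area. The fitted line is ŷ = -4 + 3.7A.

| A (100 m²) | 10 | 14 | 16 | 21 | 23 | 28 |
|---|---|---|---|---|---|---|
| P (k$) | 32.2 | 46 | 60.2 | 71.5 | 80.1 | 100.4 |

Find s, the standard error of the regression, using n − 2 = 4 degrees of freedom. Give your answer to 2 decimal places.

s = 2.97

A=10: ŷ = -4 + 3.7·10 = 33; r = 32.2 − 33 = -0.8
A=14: ŷ = -4 + 3.7·14 = 47.8; r = 46 − 47.8 = -1.8
A=16: ŷ = -4 + 3.7·16 = 55.2; r = 60.2 − 55.2 = 5
A=21: ŷ = -4 + 3.7·21 = 73.7; r = 71.5 − 73.7 = -2.2
A=23: ŷ = -4 + 3.7·23 = 81.1; r = 80.1 − 81.1 = -1
A=28: ŷ = -4 + 3.7·28 = 99.6; r = 100.4 − 99.6 = 0.8
SSE = 0.64 + 3.24 + 25 + 4.84 + 1 + 0.64 = 35.36
s = √(35.36/4) = √8.84 ≈ 2.97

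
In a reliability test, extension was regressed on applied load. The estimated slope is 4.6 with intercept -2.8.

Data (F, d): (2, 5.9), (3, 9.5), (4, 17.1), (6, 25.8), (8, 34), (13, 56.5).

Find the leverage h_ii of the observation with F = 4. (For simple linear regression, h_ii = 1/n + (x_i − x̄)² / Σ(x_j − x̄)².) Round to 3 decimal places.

h = 0.215

F̄ = (2 + 3 + 4 + 6 + 8 + 13)/6 = 6
Σ(F − F̄)² = 16 + 9 + 4 + 0 + 4 + 49 = 82
h = 1/6 + (-2)²/82 = 0.166667 + 0.0487805 = 0.215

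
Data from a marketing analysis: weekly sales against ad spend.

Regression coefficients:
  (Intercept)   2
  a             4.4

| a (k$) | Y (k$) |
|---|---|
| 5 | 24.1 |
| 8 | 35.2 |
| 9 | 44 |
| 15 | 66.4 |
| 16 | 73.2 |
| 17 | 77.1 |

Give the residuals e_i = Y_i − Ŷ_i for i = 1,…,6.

0.1, -2, 2.4, -1.6, 0.8, 0.3

a=5: Ŷ = 2 + 4.4·5 = 24; e = 24.1 − 24 = 0.1
a=8: Ŷ = 2 + 4.4·8 = 37.2; e = 35.2 − 37.2 = -2
a=9: Ŷ = 2 + 4.4·9 = 41.6; e = 44 − 41.6 = 2.4
a=15: Ŷ = 2 + 4.4·15 = 68; e = 66.4 − 68 = -1.6
a=16: Ŷ = 2 + 4.4·16 = 72.4; e = 73.2 − 72.4 = 0.8
a=17: Ŷ = 2 + 4.4·17 = 76.8; e = 77.1 − 76.8 = 0.3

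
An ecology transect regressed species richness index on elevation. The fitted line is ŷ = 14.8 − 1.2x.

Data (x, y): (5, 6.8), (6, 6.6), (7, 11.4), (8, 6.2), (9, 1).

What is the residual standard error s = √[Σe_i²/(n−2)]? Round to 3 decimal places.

x=5: ŷ = 14.8 − 1.2·5 = 8.8; e = 6.8 − 8.8 = -2
x=6: ŷ = 14.8 − 1.2·6 = 7.6; e = 6.6 − 7.6 = -1
x=7: ŷ = 14.8 − 1.2·7 = 6.4; e = 11.4 − 6.4 = 5
x=8: ŷ = 14.8 − 1.2·8 = 5.2; e = 6.2 − 5.2 = 1
x=9: ŷ = 14.8 − 1.2·9 = 4; e = 1 − 4 = -3
SSE = 4 + 1 + 25 + 1 + 9 = 40
s = √(40/3) = √13.3333 ≈ 3.651

s = 3.651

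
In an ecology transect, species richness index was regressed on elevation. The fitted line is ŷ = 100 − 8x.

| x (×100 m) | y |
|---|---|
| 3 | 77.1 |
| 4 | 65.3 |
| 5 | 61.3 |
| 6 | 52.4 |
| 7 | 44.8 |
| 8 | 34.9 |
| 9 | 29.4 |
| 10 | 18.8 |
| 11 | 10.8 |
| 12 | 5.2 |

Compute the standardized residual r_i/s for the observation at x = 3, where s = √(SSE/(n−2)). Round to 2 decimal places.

0.72

x=3: ŷ = 100 − 8·3 = 76; r = 77.1 − 76 = 1.1
x=4: ŷ = 100 − 8·4 = 68; r = 65.3 − 68 = -2.7
x=5: ŷ = 100 − 8·5 = 60; r = 61.3 − 60 = 1.3
x=6: ŷ = 100 − 8·6 = 52; r = 52.4 − 52 = 0.4
x=7: ŷ = 100 − 8·7 = 44; r = 44.8 − 44 = 0.8
x=8: ŷ = 100 − 8·8 = 36; r = 34.9 − 36 = -1.1
x=9: ŷ = 100 − 8·9 = 28; r = 29.4 − 28 = 1.4
x=10: ŷ = 100 − 8·10 = 20; r = 18.8 − 20 = -1.2
x=11: ŷ = 100 − 8·11 = 12; r = 10.8 − 12 = -1.2
x=12: ŷ = 100 − 8·12 = 4; r = 5.2 − 4 = 1.2
SSE = 1.21 + 7.29 + 1.69 + 0.16 + 0.64 + 1.21 + 1.96 + 1.44 + 1.44 + 1.44 = 18.48
s = √(18.48/8) = 1.51987
r/s = 1.1 / 1.51987 = 0.72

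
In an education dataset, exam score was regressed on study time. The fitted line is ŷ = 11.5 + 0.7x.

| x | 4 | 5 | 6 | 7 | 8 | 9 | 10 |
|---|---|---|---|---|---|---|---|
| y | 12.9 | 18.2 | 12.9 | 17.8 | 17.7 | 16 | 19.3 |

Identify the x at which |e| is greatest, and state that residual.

x = 5, e = 3.2

x=4: ŷ = 11.5 + 0.7·4 = 14.3; e = 12.9 − 14.3 = -1.4
x=5: ŷ = 11.5 + 0.7·5 = 15; e = 18.2 − 15 = 3.2
x=6: ŷ = 11.5 + 0.7·6 = 15.7; e = 12.9 − 15.7 = -2.8
x=7: ŷ = 11.5 + 0.7·7 = 16.4; e = 17.8 − 16.4 = 1.4
x=8: ŷ = 11.5 + 0.7·8 = 17.1; e = 17.7 − 17.1 = 0.6
x=9: ŷ = 11.5 + 0.7·9 = 17.8; e = 16 − 17.8 = -1.8
x=10: ŷ = 11.5 + 0.7·10 = 18.5; e = 19.3 − 18.5 = 0.8
Largest |e| is 3.2 at x = 5, residual 3.2.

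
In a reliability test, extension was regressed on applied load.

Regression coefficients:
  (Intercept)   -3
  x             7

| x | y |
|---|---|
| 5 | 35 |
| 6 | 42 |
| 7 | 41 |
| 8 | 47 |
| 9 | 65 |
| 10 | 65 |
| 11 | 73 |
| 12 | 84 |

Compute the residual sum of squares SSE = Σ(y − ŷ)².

x=5: ŷ = -3 + 7·5 = 32; e = 35 − 32 = 3
x=6: ŷ = -3 + 7·6 = 39; e = 42 − 39 = 3
x=7: ŷ = -3 + 7·7 = 46; e = 41 − 46 = -5
x=8: ŷ = -3 + 7·8 = 53; e = 47 − 53 = -6
x=9: ŷ = -3 + 7·9 = 60; e = 65 − 60 = 5
x=10: ŷ = -3 + 7·10 = 67; e = 65 − 67 = -2
x=11: ŷ = -3 + 7·11 = 74; e = 73 − 74 = -1
x=12: ŷ = -3 + 7·12 = 81; e = 84 − 81 = 3
SSE = 9 + 9 + 25 + 36 + 25 + 4 + 1 + 9 = 118

SSE = 118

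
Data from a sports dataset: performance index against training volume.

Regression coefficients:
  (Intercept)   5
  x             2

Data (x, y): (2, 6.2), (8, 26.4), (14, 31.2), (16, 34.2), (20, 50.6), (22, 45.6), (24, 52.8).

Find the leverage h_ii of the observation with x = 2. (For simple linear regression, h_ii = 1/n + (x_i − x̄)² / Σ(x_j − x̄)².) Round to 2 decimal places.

x̄ = (2 + 8 + 14 + 16 + 20 + 22 + 24)/7 = 15.1429
Σ(x − x̄)² = 172.735 + 51.0204 + 1.30612 + 0.734694 + 23.5918 + 47.0204 + 78.449 = 374.857
h = 1/7 + (-13.1429)²/374.857 = 0.142857 + 0.460801 = 0.60

h = 0.60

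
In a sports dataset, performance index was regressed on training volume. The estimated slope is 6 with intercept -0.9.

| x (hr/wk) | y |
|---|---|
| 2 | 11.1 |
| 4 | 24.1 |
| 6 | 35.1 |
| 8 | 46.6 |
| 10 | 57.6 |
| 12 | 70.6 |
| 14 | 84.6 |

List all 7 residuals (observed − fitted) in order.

0, 1, 0, -0.5, -1.5, -0.5, 1.5

x=2: ŷ = -0.9 + 6·2 = 11.1; r = 11.1 − 11.1 = 0
x=4: ŷ = -0.9 + 6·4 = 23.1; r = 24.1 − 23.1 = 1
x=6: ŷ = -0.9 + 6·6 = 35.1; r = 35.1 − 35.1 = 0
x=8: ŷ = -0.9 + 6·8 = 47.1; r = 46.6 − 47.1 = -0.5
x=10: ŷ = -0.9 + 6·10 = 59.1; r = 57.6 − 59.1 = -1.5
x=12: ŷ = -0.9 + 6·12 = 71.1; r = 70.6 − 71.1 = -0.5
x=14: ŷ = -0.9 + 6·14 = 83.1; r = 84.6 − 83.1 = 1.5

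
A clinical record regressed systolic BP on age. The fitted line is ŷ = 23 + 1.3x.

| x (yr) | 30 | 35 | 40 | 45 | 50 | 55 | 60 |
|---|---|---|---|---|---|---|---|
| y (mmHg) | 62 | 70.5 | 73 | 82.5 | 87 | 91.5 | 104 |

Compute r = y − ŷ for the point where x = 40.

ŷ = 23 + 1.3·40 = 75
r = 73 − 75 = -2

r = -2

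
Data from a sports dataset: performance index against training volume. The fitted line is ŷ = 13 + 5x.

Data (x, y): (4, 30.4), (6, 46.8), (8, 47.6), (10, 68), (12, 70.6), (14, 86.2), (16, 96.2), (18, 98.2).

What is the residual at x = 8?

ŷ = 13 + 5·8 = 53
r = 47.6 − 53 = -5.4

r = -5.4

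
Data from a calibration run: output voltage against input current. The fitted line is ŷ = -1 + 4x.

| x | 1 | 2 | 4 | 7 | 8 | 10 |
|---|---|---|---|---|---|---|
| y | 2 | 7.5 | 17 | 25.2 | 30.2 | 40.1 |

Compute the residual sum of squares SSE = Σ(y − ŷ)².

SSE = 10.34

x=1: ŷ = -1 + 4·1 = 3; r = 2 − 3 = -1
x=2: ŷ = -1 + 4·2 = 7; r = 7.5 − 7 = 0.5
x=4: ŷ = -1 + 4·4 = 15; r = 17 − 15 = 2
x=7: ŷ = -1 + 4·7 = 27; r = 25.2 − 27 = -1.8
x=8: ŷ = -1 + 4·8 = 31; r = 30.2 − 31 = -0.8
x=10: ŷ = -1 + 4·10 = 39; r = 40.1 − 39 = 1.1
SSE = 1 + 0.25 + 4 + 3.24 + 0.64 + 1.21 = 10.34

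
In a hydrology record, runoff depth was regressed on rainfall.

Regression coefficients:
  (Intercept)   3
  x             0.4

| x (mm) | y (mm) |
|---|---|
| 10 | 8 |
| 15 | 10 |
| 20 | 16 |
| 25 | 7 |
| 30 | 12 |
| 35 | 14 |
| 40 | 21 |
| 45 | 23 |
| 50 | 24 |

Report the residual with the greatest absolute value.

x=10: ŷ = 3 + 0.4·10 = 7; r = 8 − 7 = 1
x=15: ŷ = 3 + 0.4·15 = 9; r = 10 − 9 = 1
x=20: ŷ = 3 + 0.4·20 = 11; r = 16 − 11 = 5
x=25: ŷ = 3 + 0.4·25 = 13; r = 7 − 13 = -6
x=30: ŷ = 3 + 0.4·30 = 15; r = 12 − 15 = -3
x=35: ŷ = 3 + 0.4·35 = 17; r = 14 − 17 = -3
x=40: ŷ = 3 + 0.4·40 = 19; r = 21 − 19 = 2
x=45: ŷ = 3 + 0.4·45 = 21; r = 23 − 21 = 2
x=50: ŷ = 3 + 0.4·50 = 23; r = 24 − 23 = 1
Largest |r| is 6 at x = 25, residual -6.

r = -6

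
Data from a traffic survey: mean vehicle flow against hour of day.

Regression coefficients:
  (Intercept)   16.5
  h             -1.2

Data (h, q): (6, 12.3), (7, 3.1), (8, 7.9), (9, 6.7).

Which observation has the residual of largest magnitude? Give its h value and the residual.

h=6: ŷ = 16.5 − 1.2·6 = 9.3; r = 12.3 − 9.3 = 3
h=7: ŷ = 16.5 − 1.2·7 = 8.1; r = 3.1 − 8.1 = -5
h=8: ŷ = 16.5 − 1.2·8 = 6.9; r = 7.9 − 6.9 = 1
h=9: ŷ = 16.5 − 1.2·9 = 5.7; r = 6.7 − 5.7 = 1
Largest |r| is 5 at h = 7, residual -5.

h = 7, r = -5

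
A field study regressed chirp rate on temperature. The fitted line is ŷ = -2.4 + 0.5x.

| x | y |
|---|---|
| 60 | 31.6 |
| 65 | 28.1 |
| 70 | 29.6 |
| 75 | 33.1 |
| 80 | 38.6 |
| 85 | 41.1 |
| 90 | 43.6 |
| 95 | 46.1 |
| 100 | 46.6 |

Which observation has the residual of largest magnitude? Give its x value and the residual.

x = 60, r = 4

x=60: ŷ = -2.4 + 0.5·60 = 27.6; r = 31.6 − 27.6 = 4
x=65: ŷ = -2.4 + 0.5·65 = 30.1; r = 28.1 − 30.1 = -2
x=70: ŷ = -2.4 + 0.5·70 = 32.6; r = 29.6 − 32.6 = -3
x=75: ŷ = -2.4 + 0.5·75 = 35.1; r = 33.1 − 35.1 = -2
x=80: ŷ = -2.4 + 0.5·80 = 37.6; r = 38.6 − 37.6 = 1
x=85: ŷ = -2.4 + 0.5·85 = 40.1; r = 41.1 − 40.1 = 1
x=90: ŷ = -2.4 + 0.5·90 = 42.6; r = 43.6 − 42.6 = 1
x=95: ŷ = -2.4 + 0.5·95 = 45.1; r = 46.1 − 45.1 = 1
x=100: ŷ = -2.4 + 0.5·100 = 47.6; r = 46.6 − 47.6 = -1
Largest |r| is 4 at x = 60, residual 4.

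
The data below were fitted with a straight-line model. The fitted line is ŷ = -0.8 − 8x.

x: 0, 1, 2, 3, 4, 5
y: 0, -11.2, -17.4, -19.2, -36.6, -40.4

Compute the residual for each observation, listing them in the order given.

0.8, -2.4, -0.6, 5.6, -3.8, 0.4

x=0: ŷ = -0.8 − 8·0 = -0.8; e = 0 − (-0.8) = 0.8
x=1: ŷ = -0.8 − 8·1 = -8.8; e = -11.2 − (-8.8) = -2.4
x=2: ŷ = -0.8 − 8·2 = -16.8; e = -17.4 − (-16.8) = -0.6
x=3: ŷ = -0.8 − 8·3 = -24.8; e = -19.2 − (-24.8) = 5.6
x=4: ŷ = -0.8 − 8·4 = -32.8; e = -36.6 − (-32.8) = -3.8
x=5: ŷ = -0.8 − 8·5 = -40.8; e = -40.4 − (-40.8) = 0.4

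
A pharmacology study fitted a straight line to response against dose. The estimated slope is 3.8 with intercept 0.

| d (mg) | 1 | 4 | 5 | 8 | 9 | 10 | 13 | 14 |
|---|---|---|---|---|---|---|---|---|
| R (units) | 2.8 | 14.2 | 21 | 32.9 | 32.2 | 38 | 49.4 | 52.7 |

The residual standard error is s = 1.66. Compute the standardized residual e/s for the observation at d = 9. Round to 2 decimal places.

-1.20

ŷ = 3.8·9 = 34.2
e = 32.2 − 34.2 = -2
e/s = -2 / 1.66 = -1.20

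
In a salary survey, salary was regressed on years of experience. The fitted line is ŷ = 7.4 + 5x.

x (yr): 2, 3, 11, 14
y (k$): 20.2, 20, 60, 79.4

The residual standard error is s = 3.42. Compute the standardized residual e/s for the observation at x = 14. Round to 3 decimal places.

0.585

ŷ = 7.4 + 5·14 = 77.4
e = 79.4 − 77.4 = 2
e/s = 2 / 3.42 = 0.585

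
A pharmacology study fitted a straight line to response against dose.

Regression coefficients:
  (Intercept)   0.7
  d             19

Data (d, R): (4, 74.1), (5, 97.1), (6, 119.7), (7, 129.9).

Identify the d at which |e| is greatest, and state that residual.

d=4: R̂ = 0.7 + 19·4 = 76.7; e = 74.1 − 76.7 = -2.6
d=5: R̂ = 0.7 + 19·5 = 95.7; e = 97.1 − 95.7 = 1.4
d=6: R̂ = 0.7 + 19·6 = 114.7; e = 119.7 − 114.7 = 5
d=7: R̂ = 0.7 + 19·7 = 133.7; e = 129.9 − 133.7 = -3.8
Largest |e| is 5 at d = 6, residual 5.

d = 6, e = 5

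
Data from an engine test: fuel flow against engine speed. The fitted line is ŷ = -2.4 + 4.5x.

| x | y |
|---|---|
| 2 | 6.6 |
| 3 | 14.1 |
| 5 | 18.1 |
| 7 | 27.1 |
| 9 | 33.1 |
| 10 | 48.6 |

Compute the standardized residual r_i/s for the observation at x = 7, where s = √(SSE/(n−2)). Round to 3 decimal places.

-0.453

x=2: ŷ = -2.4 + 4.5·2 = 6.6; r = 6.6 − 6.6 = 0
x=3: ŷ = -2.4 + 4.5·3 = 11.1; r = 14.1 − 11.1 = 3
x=5: ŷ = -2.4 + 4.5·5 = 20.1; r = 18.1 − 20.1 = -2
x=7: ŷ = -2.4 + 4.5·7 = 29.1; r = 27.1 − 29.1 = -2
x=9: ŷ = -2.4 + 4.5·9 = 38.1; r = 33.1 − 38.1 = -5
x=10: ŷ = -2.4 + 4.5·10 = 42.6; r = 48.6 − 42.6 = 6
SSE = 0 + 9 + 4 + 4 + 25 + 36 = 78
s = √(78/4) = 4.41588
r/s = -2 / 4.41588 = -0.453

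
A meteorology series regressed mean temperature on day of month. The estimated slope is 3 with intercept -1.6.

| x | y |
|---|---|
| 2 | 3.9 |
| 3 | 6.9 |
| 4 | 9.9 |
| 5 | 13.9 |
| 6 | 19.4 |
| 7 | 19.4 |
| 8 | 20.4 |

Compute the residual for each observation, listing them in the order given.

x=2: ŷ = -1.6 + 3·2 = 4.4; r = 3.9 − 4.4 = -0.5
x=3: ŷ = -1.6 + 3·3 = 7.4; r = 6.9 − 7.4 = -0.5
x=4: ŷ = -1.6 + 3·4 = 10.4; r = 9.9 − 10.4 = -0.5
x=5: ŷ = -1.6 + 3·5 = 13.4; r = 13.9 − 13.4 = 0.5
x=6: ŷ = -1.6 + 3·6 = 16.4; r = 19.4 − 16.4 = 3
x=7: ŷ = -1.6 + 3·7 = 19.4; r = 19.4 − 19.4 = 0
x=8: ŷ = -1.6 + 3·8 = 22.4; r = 20.4 − 22.4 = -2

-0.5, -0.5, -0.5, 0.5, 3, 0, -2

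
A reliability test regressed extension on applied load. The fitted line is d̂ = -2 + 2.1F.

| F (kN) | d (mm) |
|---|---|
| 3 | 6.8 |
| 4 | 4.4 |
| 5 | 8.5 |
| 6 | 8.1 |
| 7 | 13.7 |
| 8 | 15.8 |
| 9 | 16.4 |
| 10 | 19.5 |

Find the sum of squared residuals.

F=3: d̂ = -2 + 2.1·3 = 4.3; r = 6.8 − 4.3 = 2.5
F=4: d̂ = -2 + 2.1·4 = 6.4; r = 4.4 − 6.4 = -2
F=5: d̂ = -2 + 2.1·5 = 8.5; r = 8.5 − 8.5 = 0
F=6: d̂ = -2 + 2.1·6 = 10.6; r = 8.1 − 10.6 = -2.5
F=7: d̂ = -2 + 2.1·7 = 12.7; r = 13.7 − 12.7 = 1
F=8: d̂ = -2 + 2.1·8 = 14.8; r = 15.8 − 14.8 = 1
F=9: d̂ = -2 + 2.1·9 = 16.9; r = 16.4 − 16.9 = -0.5
F=10: d̂ = -2 + 2.1·10 = 19; r = 19.5 − 19 = 0.5
SSE = 6.25 + 4 + 0 + 6.25 + 1 + 1 + 0.25 + 0.25 = 19

SSE = 19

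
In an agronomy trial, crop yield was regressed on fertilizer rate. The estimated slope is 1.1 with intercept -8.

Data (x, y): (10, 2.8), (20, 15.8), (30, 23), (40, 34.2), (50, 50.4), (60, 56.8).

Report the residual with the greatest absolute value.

x=10: ŷ = -8 + 1.1·10 = 3; e = 2.8 − 3 = -0.2
x=20: ŷ = -8 + 1.1·20 = 14; e = 15.8 − 14 = 1.8
x=30: ŷ = -8 + 1.1·30 = 25; e = 23 − 25 = -2
x=40: ŷ = -8 + 1.1·40 = 36; e = 34.2 − 36 = -1.8
x=50: ŷ = -8 + 1.1·50 = 47; e = 50.4 − 47 = 3.4
x=60: ŷ = -8 + 1.1·60 = 58; e = 56.8 − 58 = -1.2
Largest |e| is 3.4 at x = 50, residual 3.4.

e = 3.4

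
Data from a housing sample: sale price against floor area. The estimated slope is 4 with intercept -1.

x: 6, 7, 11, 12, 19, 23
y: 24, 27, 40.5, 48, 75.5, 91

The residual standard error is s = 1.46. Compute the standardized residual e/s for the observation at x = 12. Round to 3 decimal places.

0.685

ŷ = -1 + 4·12 = 47
e = 48 − 47 = 1
e/s = 1 / 1.46 = 0.685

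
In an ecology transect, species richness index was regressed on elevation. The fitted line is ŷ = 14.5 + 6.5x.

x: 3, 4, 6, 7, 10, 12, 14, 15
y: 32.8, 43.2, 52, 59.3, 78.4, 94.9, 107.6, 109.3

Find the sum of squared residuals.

SSE = 30.14

x=3: ŷ = 14.5 + 6.5·3 = 34; e = 32.8 − 34 = -1.2
x=4: ŷ = 14.5 + 6.5·4 = 40.5; e = 43.2 − 40.5 = 2.7
x=6: ŷ = 14.5 + 6.5·6 = 53.5; e = 52 − 53.5 = -1.5
x=7: ŷ = 14.5 + 6.5·7 = 60; e = 59.3 − 60 = -0.7
x=10: ŷ = 14.5 + 6.5·10 = 79.5; e = 78.4 − 79.5 = -1.1
x=12: ŷ = 14.5 + 6.5·12 = 92.5; e = 94.9 − 92.5 = 2.4
x=14: ŷ = 14.5 + 6.5·14 = 105.5; e = 107.6 − 105.5 = 2.1
x=15: ŷ = 14.5 + 6.5·15 = 112; e = 109.3 − 112 = -2.7
SSE = 1.44 + 7.29 + 2.25 + 0.49 + 1.21 + 5.76 + 4.41 + 7.29 = 30.14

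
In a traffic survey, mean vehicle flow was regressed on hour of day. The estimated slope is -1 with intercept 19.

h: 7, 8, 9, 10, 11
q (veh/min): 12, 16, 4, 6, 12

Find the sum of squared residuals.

h=7: ŷ = 19 − 7 = 12; e = 12 − 12 = 0
h=8: ŷ = 19 − 8 = 11; e = 16 − 11 = 5
h=9: ŷ = 19 − 9 = 10; e = 4 − 10 = -6
h=10: ŷ = 19 − 10 = 9; e = 6 − 9 = -3
h=11: ŷ = 19 − 11 = 8; e = 12 − 8 = 4
SSE = 0 + 25 + 36 + 9 + 16 = 86

SSE = 86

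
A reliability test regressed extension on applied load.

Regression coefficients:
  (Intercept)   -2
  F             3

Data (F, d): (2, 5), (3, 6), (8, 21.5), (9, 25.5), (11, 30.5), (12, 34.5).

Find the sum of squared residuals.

SSE = 3

F=2: ŷ = -2 + 3·2 = 4; r = 5 − 4 = 1
F=3: ŷ = -2 + 3·3 = 7; r = 6 − 7 = -1
F=8: ŷ = -2 + 3·8 = 22; r = 21.5 − 22 = -0.5
F=9: ŷ = -2 + 3·9 = 25; r = 25.5 − 25 = 0.5
F=11: ŷ = -2 + 3·11 = 31; r = 30.5 − 31 = -0.5
F=12: ŷ = -2 + 3·12 = 34; r = 34.5 − 34 = 0.5
SSE = 1 + 1 + 0.25 + 0.25 + 0.25 + 0.25 = 3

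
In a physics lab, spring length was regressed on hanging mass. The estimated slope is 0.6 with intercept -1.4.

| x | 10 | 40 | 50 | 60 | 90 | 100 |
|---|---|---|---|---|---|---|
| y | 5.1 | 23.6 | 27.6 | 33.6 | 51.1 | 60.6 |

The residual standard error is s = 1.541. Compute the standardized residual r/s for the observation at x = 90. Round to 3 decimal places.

-0.973

ŷ = -1.4 + 0.6·90 = 52.6
r = 51.1 − 52.6 = -1.5
r/s = -1.5 / 1.541 = -0.973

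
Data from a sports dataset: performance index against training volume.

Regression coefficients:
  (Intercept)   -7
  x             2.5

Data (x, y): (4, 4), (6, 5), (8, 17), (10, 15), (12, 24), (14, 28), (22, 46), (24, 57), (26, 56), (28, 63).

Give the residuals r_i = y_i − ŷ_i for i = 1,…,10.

1, -3, 4, -3, 1, 0, -2, 4, -2, 0

x=4: ŷ = -7 + 2.5·4 = 3; r = 4 − 3 = 1
x=6: ŷ = -7 + 2.5·6 = 8; r = 5 − 8 = -3
x=8: ŷ = -7 + 2.5·8 = 13; r = 17 − 13 = 4
x=10: ŷ = -7 + 2.5·10 = 18; r = 15 − 18 = -3
x=12: ŷ = -7 + 2.5·12 = 23; r = 24 − 23 = 1
x=14: ŷ = -7 + 2.5·14 = 28; r = 28 − 28 = 0
x=22: ŷ = -7 + 2.5·22 = 48; r = 46 − 48 = -2
x=24: ŷ = -7 + 2.5·24 = 53; r = 57 − 53 = 4
x=26: ŷ = -7 + 2.5·26 = 58; r = 56 − 58 = -2
x=28: ŷ = -7 + 2.5·28 = 63; r = 63 − 63 = 0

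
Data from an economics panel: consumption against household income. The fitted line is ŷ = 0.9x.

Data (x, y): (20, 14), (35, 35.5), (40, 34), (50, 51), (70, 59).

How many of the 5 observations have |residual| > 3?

x=20: ŷ = 0.9·20 = 18; r = 14 − 18 = -4
x=35: ŷ = 0.9·35 = 31.5; r = 35.5 − 31.5 = 4
x=40: ŷ = 0.9·40 = 36; r = 34 − 36 = -2
x=50: ŷ = 0.9·50 = 45; r = 51 − 45 = 6
x=70: ŷ = 0.9·70 = 63; r = 59 − 63 = -4
|r| > 3: x=20 (|r|=4), x=35 (|r|=4), x=50 (|r|=6), x=70 (|r|=4) → 4

4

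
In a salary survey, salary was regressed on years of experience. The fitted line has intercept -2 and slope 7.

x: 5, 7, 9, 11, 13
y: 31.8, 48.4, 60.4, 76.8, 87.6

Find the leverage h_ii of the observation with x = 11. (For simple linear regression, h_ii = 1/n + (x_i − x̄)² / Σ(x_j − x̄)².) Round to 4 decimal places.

h = 0.3000

x̄ = (5 + 7 + 9 + 11 + 13)/5 = 9
Σ(x − x̄)² = 16 + 4 + 0 + 4 + 16 = 40
h = 1/5 + (2)²/40 = 0.2 + 0.1 = 0.3000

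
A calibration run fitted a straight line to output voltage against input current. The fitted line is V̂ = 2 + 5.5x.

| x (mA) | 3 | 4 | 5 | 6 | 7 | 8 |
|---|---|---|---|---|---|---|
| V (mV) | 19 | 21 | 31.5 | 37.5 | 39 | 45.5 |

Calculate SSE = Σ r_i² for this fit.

x=3: V̂ = 2 + 5.5·3 = 18.5; r = 19 − 18.5 = 0.5
x=4: V̂ = 2 + 5.5·4 = 24; r = 21 − 24 = -3
x=5: V̂ = 2 + 5.5·5 = 29.5; r = 31.5 − 29.5 = 2
x=6: V̂ = 2 + 5.5·6 = 35; r = 37.5 − 35 = 2.5
x=7: V̂ = 2 + 5.5·7 = 40.5; r = 39 − 40.5 = -1.5
x=8: V̂ = 2 + 5.5·8 = 46; r = 45.5 − 46 = -0.5
SSE = 0.25 + 9 + 4 + 6.25 + 2.25 + 0.25 = 22

SSE = 22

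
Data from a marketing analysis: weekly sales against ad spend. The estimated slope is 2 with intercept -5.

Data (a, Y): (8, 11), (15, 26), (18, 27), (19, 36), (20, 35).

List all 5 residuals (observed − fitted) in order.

0, 1, -4, 3, 0

a=8: ŷ = -5 + 2·8 = 11; r = 11 − 11 = 0
a=15: ŷ = -5 + 2·15 = 25; r = 26 − 25 = 1
a=18: ŷ = -5 + 2·18 = 31; r = 27 − 31 = -4
a=19: ŷ = -5 + 2·19 = 33; r = 36 − 33 = 3
a=20: ŷ = -5 + 2·20 = 35; r = 35 − 35 = 0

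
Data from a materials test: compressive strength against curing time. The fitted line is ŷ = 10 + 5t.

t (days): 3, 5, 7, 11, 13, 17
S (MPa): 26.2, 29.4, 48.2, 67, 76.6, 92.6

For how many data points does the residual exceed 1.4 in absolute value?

5

t=3: ŷ = 10 + 5·3 = 25; e = 26.2 − 25 = 1.2
t=5: ŷ = 10 + 5·5 = 35; e = 29.4 − 35 = -5.6
t=7: ŷ = 10 + 5·7 = 45; e = 48.2 − 45 = 3.2
t=11: ŷ = 10 + 5·11 = 65; e = 67 − 65 = 2
t=13: ŷ = 10 + 5·13 = 75; e = 76.6 − 75 = 1.6
t=17: ŷ = 10 + 5·17 = 95; e = 92.6 − 95 = -2.4
|e| > 1.4: t=5 (|e|=5.6), t=7 (|e|=3.2), t=11 (|e|=2), t=13 (|e|=1.6), t=17 (|e|=2.4) → 5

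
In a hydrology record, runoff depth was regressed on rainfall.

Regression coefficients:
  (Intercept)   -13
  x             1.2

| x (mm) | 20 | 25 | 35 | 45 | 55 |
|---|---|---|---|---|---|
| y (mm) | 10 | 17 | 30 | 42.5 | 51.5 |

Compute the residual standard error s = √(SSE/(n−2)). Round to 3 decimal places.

x=20: ŷ = -13 + 1.2·20 = 11; e = 10 − 11 = -1
x=25: ŷ = -13 + 1.2·25 = 17; e = 17 − 17 = 0
x=35: ŷ = -13 + 1.2·35 = 29; e = 30 − 29 = 1
x=45: ŷ = -13 + 1.2·45 = 41; e = 42.5 − 41 = 1.5
x=55: ŷ = -13 + 1.2·55 = 53; e = 51.5 − 53 = -1.5
SSE = 1 + 0 + 1 + 2.25 + 2.25 = 6.5
s = √(6.5/3) = √2.16667 ≈ 1.472

s = 1.472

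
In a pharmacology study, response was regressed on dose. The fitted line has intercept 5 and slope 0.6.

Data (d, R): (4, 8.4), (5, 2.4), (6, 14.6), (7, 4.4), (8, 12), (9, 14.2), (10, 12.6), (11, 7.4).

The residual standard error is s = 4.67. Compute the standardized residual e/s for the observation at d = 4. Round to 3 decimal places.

R̂ = 5 + 0.6·4 = 7.4
e = 8.4 − 7.4 = 1
e/s = 1 / 4.67 = 0.214

0.214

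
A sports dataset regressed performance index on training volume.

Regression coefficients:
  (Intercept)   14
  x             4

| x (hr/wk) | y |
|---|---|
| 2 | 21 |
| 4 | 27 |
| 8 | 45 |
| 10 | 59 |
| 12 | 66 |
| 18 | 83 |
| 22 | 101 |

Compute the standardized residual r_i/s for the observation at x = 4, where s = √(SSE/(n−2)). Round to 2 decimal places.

x=2: ŷ = 14 + 4·2 = 22; r = 21 − 22 = -1
x=4: ŷ = 14 + 4·4 = 30; r = 27 − 30 = -3
x=8: ŷ = 14 + 4·8 = 46; r = 45 − 46 = -1
x=10: ŷ = 14 + 4·10 = 54; r = 59 − 54 = 5
x=12: ŷ = 14 + 4·12 = 62; r = 66 − 62 = 4
x=18: ŷ = 14 + 4·18 = 86; r = 83 − 86 = -3
x=22: ŷ = 14 + 4·22 = 102; r = 101 − 102 = -1
SSE = 1 + 9 + 1 + 25 + 16 + 9 + 1 = 62
s = √(62/5) = 3.52136
r/s = -3 / 3.52136 = -0.85

-0.85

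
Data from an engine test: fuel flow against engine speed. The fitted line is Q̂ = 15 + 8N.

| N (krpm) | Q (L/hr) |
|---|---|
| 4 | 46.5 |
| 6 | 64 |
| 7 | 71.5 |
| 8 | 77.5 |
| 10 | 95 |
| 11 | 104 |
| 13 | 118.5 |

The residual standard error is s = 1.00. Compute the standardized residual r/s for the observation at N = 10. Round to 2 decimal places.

0.00

Q̂ = 15 + 8·10 = 95
r = 95 − 95 = 0
r/s = 0 / 1.00 = 0.00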